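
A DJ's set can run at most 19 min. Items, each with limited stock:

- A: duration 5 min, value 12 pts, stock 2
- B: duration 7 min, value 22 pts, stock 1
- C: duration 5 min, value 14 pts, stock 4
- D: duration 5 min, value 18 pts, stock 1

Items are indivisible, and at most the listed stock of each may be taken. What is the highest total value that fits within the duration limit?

Top feasible selections:
- 1×B + 1×C + 1×D: duration 17, value 54
- 1×A + 1×B + 1×D: duration 17, value 52
- 1×B + 2×C: duration 17, value 50
Best: 54 pts.

54 pts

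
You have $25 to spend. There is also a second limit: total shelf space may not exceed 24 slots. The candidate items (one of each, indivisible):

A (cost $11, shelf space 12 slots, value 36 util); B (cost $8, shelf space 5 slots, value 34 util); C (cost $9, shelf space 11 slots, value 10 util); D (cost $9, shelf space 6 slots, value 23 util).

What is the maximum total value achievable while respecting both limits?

Feasible sets respecting both limits:
- A+B: cost 19, shelf space 17, value 70
- A+D: cost 20, shelf space 18, value 59
- B+D: cost 17, shelf space 11, value 57
Best: 70 util.

70 util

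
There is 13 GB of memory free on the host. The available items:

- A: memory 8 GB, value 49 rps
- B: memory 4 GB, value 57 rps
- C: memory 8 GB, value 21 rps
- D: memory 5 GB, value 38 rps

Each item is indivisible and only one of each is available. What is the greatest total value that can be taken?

Check high-value combinations within 13 GB:
- A+B: memory 8+4=12, value 49+57=106
- B+D: memory 4+5=9, value 57+38=95
- A+D: memory 8+5=13, value 49+38=87
- B+C: memory 4+8=12, value 57+21=78
Best: 106 rps.

106 rps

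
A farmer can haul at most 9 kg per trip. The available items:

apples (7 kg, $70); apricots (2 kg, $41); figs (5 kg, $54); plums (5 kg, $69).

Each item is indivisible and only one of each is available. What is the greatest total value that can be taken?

$111

Check high-value combinations within 9 kg:
- apples+apricots: weight 7+2=9, value 70+41=111
- apricots+plums: weight 2+5=7, value 41+69=110
- apricots+figs: weight 2+5=7, value 41+54=95
Best: $111.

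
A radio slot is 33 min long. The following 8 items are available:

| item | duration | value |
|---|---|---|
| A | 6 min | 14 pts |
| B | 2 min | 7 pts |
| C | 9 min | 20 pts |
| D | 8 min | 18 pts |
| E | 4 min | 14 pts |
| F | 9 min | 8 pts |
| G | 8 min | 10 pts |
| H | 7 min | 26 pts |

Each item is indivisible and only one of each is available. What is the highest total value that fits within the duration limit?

Check high-value combinations within 33 min:
- B+C+D+E+H: duration 2+9+8+4+7=30, value 7+20+18+14+26=85
- A+B+C+D+H: duration 6+2+9+8+7=32, value 14+7+20+18+26=85
- A+D+E+G+H: duration 6+8+4+8+7=33, value 14+18+14+10+26=82
- A+B+C+E+H: duration 6+2+9+4+7=28, value 14+7+20+14+26=81
Best: 85 pts.

85 pts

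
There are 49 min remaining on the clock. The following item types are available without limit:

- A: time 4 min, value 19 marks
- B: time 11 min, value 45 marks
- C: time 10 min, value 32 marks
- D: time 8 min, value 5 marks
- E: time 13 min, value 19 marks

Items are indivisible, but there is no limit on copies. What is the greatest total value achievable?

Best value-per-unit is A at 19/4, and filling with it alone uses time 12×4=48. No mix of the others beats 12×19 = 228.

228 marks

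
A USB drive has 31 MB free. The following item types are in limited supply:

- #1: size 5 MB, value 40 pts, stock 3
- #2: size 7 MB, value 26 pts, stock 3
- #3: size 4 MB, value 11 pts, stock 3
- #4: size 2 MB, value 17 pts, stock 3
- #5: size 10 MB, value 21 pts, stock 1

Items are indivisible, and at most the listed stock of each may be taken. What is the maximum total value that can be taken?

Top feasible selections:
- 3×#1 + 1×#2 + 3×#4: size 28, value 197
- 3×#1 + 2×#3 + 3×#4: size 29, value 193
Best: 197 pts.

197 pts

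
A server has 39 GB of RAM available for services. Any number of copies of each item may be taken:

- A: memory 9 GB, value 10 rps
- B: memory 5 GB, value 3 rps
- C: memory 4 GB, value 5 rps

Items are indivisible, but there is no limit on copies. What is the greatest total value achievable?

45 rps

Best value-per-unit is C at 5/4; filling with it alone gives 9×5 = 45.
Optimal mix: 3×A + 3×C → memory 39, value 45.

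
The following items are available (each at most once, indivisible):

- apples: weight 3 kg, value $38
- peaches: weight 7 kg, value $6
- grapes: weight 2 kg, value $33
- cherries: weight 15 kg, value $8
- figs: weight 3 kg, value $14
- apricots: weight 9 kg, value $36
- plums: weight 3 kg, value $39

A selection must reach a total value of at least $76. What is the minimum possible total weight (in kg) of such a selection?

6

Subsets with value ≥ 76, sorted by total weight:
- apples+plums: weight 6, value 77
- apples+grapes+plums: weight 8, value 110
Minimum weight: 6 kg.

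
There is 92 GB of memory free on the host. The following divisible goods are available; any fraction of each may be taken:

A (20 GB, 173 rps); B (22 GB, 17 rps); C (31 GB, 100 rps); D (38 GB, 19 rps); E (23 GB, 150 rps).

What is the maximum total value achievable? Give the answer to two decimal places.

Take in order of value per unit:
- A (173/20 per unit): all 20 → value 173, running total 173.00
- E (150/23 per unit): all 23 → value 150, running total 323.00
- C (100/31 per unit): all 31 → value 100, running total 423.00
- B (17/22 per unit): 18 of 22 → value 18×17/22 = 13.9091, running total 436.91
Total 436.91.

436.91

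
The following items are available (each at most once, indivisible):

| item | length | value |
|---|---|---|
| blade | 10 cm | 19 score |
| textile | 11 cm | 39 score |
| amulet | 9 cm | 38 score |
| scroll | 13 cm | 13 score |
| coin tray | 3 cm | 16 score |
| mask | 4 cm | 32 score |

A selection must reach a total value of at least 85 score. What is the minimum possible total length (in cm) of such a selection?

Subsets with value ≥ 85, sorted by total length:
- amulet+coin tray+mask: length 16, value 86
- textile+coin tray+mask: length 18, value 87
Minimum length: 16 cm.

16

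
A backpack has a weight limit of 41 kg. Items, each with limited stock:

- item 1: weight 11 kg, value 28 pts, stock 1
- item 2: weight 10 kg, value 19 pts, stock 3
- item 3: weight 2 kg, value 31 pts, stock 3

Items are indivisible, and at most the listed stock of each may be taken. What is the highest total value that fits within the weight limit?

159 pts

Top feasible selections:
- 1×item 1 + 2×item 2 + 3×item 3: weight 37, value 159
- 3×item 2 + 3×item 3: weight 36, value 150
- 1×item 1 + 1×item 2 + 3×item 3: weight 27, value 140
- 2×item 2 + 3×item 3: weight 26, value 131
Best: 159 pts.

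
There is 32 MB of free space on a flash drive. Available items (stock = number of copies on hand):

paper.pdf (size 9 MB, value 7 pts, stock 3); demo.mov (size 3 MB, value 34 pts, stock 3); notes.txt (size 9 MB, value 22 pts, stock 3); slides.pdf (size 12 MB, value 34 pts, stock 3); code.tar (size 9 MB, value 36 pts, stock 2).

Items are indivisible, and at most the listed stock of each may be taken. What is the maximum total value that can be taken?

174 pts

Best selections within size 32 and stock limits:
- 3×demo.mov + 2×code.tar: size 27, value 174
- 3×demo.mov + 1×slides.pdf + 1×code.tar: size 30, value 172
- 3×demo.mov + 1×notes.txt + 1×code.tar: size 27, value 160
- 3×demo.mov + 1×notes.txt + 1×slides.pdf: size 30, value 158
Best: 174 pts.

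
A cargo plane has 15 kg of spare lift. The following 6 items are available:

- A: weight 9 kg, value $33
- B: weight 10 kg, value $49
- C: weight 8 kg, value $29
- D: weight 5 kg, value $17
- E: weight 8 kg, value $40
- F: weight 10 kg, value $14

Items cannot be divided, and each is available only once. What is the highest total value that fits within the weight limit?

Check high-value combinations within 15 kg:
- B+D: weight 10+5=15, value 49+17=66
- D+E: weight 5+8=13, value 17+40=57
- A+D: weight 9+5=14, value 33+17=50
- B: weight 10, value 49
- C+D: weight 8+5=13, value 29+17=46
Best: $66.

$66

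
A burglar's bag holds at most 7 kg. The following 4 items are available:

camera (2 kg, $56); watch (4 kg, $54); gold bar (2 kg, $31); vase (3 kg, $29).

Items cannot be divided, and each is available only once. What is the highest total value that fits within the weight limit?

Check high-value combinations within 7 kg:
- camera+gold bar+vase: weight 2+2+3=7, value 56+31+29=116
- camera+watch: weight 2+4=6, value 56+54=110
- camera+gold bar: weight 2+2=4, value 56+31=87
Best: $116.

$116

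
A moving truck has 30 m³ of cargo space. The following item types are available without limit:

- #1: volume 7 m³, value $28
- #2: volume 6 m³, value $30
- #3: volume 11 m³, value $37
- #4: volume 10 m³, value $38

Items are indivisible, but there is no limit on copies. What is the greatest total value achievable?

$150

Best value-per-unit is #2 at 30/6, and filling with it alone uses volume 5×6=30. No mix of the others beats 5×30 = 150.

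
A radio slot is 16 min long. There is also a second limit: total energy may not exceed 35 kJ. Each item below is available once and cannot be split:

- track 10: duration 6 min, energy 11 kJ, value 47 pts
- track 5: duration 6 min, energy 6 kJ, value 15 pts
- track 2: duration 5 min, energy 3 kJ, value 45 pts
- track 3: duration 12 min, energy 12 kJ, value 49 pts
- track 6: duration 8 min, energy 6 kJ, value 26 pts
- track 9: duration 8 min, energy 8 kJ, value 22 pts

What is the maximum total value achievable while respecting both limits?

92 pts

Feasible sets respecting both limits:
- track 10+track 2: duration 11, energy 14, value 92
- track 10+track 6: duration 14, energy 17, value 73
- track 2+track 6: duration 13, energy 9, value 71
Best: 92 pts.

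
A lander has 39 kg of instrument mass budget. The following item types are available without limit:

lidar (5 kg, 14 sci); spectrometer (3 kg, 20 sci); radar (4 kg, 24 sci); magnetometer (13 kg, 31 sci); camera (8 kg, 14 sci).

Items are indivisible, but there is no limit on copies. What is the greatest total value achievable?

260 sci

Best value-per-unit is spectrometer at 20/3, and filling with it alone uses mass 13×3=39. No mix of the others beats 13×20 = 260.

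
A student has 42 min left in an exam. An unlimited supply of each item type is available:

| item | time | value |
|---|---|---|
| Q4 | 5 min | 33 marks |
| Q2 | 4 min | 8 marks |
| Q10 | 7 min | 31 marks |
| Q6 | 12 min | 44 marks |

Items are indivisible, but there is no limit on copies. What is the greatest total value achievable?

264 marks

Best value-per-unit is Q4 at 33/5, and filling with it alone uses time 8×5=40. No mix of the others beats 8×33 = 264.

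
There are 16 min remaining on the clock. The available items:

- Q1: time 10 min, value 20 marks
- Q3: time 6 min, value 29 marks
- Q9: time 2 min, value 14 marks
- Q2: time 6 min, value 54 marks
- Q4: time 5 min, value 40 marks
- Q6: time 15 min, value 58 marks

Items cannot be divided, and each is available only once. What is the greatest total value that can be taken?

108 marks

Check high-value combinations within 16 min:
- Q9+Q2+Q4: time 2+6+5=13, value 14+54+40=108
- Q3+Q9+Q2: time 6+2+6=14, value 29+14+54=97
- Q2+Q4: time 6+5=11, value 54+40=94
- Q3+Q2: time 6+6=12, value 29+54=83
- Q3+Q9+Q4: time 6+2+5=13, value 29+14+40=83
Best: 108 marks.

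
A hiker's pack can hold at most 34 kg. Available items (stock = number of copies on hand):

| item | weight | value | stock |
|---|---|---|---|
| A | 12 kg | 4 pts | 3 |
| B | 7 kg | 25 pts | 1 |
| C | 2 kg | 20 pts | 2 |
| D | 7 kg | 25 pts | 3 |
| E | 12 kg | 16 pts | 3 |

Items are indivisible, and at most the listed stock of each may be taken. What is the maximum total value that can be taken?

140 pts

Best selections within weight 34 and stock limits:
- 1×B + 2×C + 3×D: weight 32, value 140
- 1×B + 1×C + 3×D: weight 30, value 120
Best: 140 pts.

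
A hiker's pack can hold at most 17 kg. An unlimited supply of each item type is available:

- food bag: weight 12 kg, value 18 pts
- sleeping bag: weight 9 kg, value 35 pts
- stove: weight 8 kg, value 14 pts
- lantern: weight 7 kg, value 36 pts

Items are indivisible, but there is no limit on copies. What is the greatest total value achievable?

72 pts

Best value-per-unit is lantern at 36/7, and filling with it alone uses weight 2×7=14. No mix of the others beats 2×36 = 72.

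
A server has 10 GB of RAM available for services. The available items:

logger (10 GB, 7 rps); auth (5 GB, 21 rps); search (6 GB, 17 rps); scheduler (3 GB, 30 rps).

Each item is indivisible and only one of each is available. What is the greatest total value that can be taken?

51 rps

Check high-value combinations within 10 GB:
- auth+scheduler: memory 5+3=8, value 21+30=51
- search+scheduler: memory 6+3=9, value 17+30=47
- scheduler: memory 3, value 30
- auth: memory 5, value 21
- search: memory 6, value 17
Best: 51 rps.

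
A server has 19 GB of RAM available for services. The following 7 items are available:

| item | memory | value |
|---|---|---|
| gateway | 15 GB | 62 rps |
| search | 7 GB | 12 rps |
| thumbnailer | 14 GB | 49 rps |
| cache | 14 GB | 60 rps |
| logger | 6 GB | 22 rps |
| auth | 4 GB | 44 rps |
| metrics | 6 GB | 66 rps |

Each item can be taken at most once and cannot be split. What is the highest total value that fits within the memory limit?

Check high-value combinations within 19 GB:
- logger+auth+metrics: memory 6+4+6=16, value 22+44+66=132
- search+auth+metrics: memory 7+4+6=17, value 12+44+66=122
- auth+metrics: memory 4+6=10, value 44+66=110
Best: 132 rps.

132 rps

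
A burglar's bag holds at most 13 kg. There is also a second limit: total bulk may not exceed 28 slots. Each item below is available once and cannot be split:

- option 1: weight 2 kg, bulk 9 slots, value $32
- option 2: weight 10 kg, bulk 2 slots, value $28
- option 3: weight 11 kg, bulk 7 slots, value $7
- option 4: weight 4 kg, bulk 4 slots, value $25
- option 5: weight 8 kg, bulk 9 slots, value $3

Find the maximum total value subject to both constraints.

Feasible sets respecting both limits:
- option 1+option 2: weight 12, bulk 11, value 60
- option 1+option 4: weight 6, bulk 13, value 57
- option 1+option 3: weight 13, bulk 16, value 39
- option 1+option 5: weight 10, bulk 18, value 35
Best: $60.

$60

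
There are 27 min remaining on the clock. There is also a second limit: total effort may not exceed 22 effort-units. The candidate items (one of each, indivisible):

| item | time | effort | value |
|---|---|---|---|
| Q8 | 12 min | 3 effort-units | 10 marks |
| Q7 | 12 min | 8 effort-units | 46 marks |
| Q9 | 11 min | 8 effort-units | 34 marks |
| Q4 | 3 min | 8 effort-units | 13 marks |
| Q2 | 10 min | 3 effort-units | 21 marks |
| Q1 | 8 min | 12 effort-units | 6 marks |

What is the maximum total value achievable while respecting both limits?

Feasible sets respecting both limits:
- Q7+Q9: time 23, effort 16, value 80
- Q7+Q4+Q2: time 25, effort 19, value 80
- Q8+Q7+Q4: time 27, effort 19, value 69
- Q9+Q4+Q2: time 24, effort 19, value 68
Best: 80 marks.

80 marks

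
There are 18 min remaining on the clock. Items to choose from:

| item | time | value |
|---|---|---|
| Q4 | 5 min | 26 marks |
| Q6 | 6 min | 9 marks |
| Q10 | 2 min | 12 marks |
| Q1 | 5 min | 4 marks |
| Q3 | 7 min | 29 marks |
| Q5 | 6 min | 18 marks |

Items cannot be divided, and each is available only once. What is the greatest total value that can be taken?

Check high-value combinations within 18 min:
- Q4+Q3+Q5: time 5+7+6=18, value 26+29+18=73
- Q4+Q10+Q3: time 5+2+7=14, value 26+12+29=67
- Q4+Q6+Q3: time 5+6+7=18, value 26+9+29=64
- Q4+Q10+Q1+Q5: time 5+2+5+6=18, value 26+12+4+18=60
- Q10+Q3+Q5: time 2+7+6=15, value 12+29+18=59
Best: 73 marks.

73 marks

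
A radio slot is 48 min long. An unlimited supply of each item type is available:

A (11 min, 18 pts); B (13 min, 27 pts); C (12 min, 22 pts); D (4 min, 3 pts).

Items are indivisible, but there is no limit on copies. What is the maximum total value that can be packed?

90 pts

Best value-per-unit is B at 27/13; filling with it alone gives 3×27 = 81.
Optimal mix: 2×A + 2×B → duration 48, value 90.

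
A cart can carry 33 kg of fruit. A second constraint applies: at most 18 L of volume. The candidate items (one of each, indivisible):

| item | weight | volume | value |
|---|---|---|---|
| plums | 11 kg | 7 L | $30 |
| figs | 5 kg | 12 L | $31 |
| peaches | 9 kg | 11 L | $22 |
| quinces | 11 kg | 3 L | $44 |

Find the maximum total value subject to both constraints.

Feasible sets respecting both limits:
- figs+quinces: weight 16, volume 15, value 75
- plums+quinces: weight 22, volume 10, value 74
- peaches+quinces: weight 20, volume 14, value 66
- plums+peaches: weight 20, volume 18, value 52
Best: $75.

$75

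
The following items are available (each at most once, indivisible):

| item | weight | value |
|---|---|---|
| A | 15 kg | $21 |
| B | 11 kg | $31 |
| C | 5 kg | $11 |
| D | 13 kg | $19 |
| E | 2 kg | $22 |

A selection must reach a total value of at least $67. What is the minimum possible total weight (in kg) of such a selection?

26

Subsets with value ≥ 67, sorted by total weight:
- B+D+E: weight 26, value 72
- A+B+E: weight 28, value 74
- B+C+D+E: weight 31, value 83
Minimum weight: 26 kg.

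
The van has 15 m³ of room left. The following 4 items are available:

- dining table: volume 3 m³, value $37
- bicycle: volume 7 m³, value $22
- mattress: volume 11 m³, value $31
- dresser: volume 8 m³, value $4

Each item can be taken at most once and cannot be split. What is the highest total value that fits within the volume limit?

$68

Check high-value combinations within 15 m³:
- dining table+mattress: volume 3+11=14, value 37+31=68
- dining table+bicycle: volume 3+7=10, value 37+22=59
- dining table+dresser: volume 3+8=11, value 37+4=41
Best: $68.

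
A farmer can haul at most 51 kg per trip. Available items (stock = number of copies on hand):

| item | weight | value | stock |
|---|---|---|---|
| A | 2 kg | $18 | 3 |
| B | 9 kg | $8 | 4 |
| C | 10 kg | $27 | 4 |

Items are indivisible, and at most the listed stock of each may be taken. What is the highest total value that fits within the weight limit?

Top feasible selections:
- 3×A + 4×C: weight 46, value 162
- 2×A + 4×C: weight 44, value 144
Best: $162.

$162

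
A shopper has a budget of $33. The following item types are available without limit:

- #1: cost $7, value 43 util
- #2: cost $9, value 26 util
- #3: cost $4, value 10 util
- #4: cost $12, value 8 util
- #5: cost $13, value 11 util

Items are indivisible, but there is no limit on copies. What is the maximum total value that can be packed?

Best value-per-unit is #1 at 43/7; filling with it alone gives 4×43 = 172.
Optimal mix: 4×#1 + 1×#3 → cost 32, value 182.

182 util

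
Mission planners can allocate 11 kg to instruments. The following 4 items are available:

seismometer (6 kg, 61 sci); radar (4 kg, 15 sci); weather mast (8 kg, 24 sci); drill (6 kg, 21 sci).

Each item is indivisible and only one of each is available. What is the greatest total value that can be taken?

Check high-value combinations within 11 kg:
- seismometer+radar: mass 6+4=10, value 61+15=76
- seismometer: mass 6, value 61
- radar+drill: mass 4+6=10, value 15+21=36
- weather mast: mass 8, value 24
Best: 76 sci.

76 sci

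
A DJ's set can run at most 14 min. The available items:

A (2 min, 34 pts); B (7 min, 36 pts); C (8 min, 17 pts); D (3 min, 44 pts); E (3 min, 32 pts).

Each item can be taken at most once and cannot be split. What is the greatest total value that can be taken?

This is a 0/1 knapsack; check combinations near the capacity.
- A+B+D: duration 2+7+3=12, value 34+36+44=114
- B+D+E: duration 7+3+3=13, value 36+44+32=112
- A+D+E: duration 2+3+3=8, value 34+44+32=110
- A+B+E: duration 2+7+3=12, value 34+36+32=102
- A+C+D: duration 2+8+3=13, value 34+17+44=95
Best: 114 pts.

114 pts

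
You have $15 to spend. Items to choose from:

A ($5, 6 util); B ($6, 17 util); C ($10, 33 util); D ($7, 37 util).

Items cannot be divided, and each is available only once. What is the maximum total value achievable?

54 util

This is a 0/1 knapsack; check combinations near the capacity.
- B+D: cost 6+7=13, value 17+37=54
- A+D: cost 5+7=12, value 6+37=43
- A+C: cost 5+10=15, value 6+33=39
- D: cost 7, value 37
- C: cost 10, value 33
Best: 54 util.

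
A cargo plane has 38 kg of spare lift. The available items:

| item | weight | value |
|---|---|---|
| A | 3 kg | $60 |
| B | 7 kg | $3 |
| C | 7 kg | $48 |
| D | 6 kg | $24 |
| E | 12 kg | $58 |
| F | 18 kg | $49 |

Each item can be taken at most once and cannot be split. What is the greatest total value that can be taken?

Check high-value combinations within 38 kg:
- A+B+C+D+E: weight 3+7+7+6+12=35, value 60+3+48+24+58=193
- A+C+D+E: weight 3+7+6+12=28, value 60+48+24+58=190
- A+C+D+F: weight 3+7+6+18=34, value 60+48+24+49=181
- A+B+C+E: weight 3+7+7+12=29, value 60+3+48+58=169
- A+E+F: weight 3+12+18=33, value 60+58+49=167
Best: $193.

$193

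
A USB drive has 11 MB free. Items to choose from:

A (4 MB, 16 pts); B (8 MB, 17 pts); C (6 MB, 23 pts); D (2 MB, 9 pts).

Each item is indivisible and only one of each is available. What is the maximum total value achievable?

39 pts

Check high-value combinations within 11 MB:
- A+C: size 4+6=10, value 16+23=39
- C+D: size 6+2=8, value 23+9=32
- B+D: size 8+2=10, value 17+9=26
- A+D: size 4+2=6, value 16+9=25
- C: size 6, value 23
Best: 39 pts.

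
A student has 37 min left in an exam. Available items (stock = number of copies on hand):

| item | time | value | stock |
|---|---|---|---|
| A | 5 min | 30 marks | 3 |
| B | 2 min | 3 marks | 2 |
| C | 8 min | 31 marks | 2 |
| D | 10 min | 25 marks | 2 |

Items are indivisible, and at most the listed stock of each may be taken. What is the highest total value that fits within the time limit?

158 marks

Best selections within time 37 and stock limits:
- 3×A + 2×B + 2×C: time 35, value 158
- 3×A + 1×B + 2×C: time 33, value 155
- 3×A + 2×C: time 31, value 152
- 3×A + 2×B + 1×C + 1×D: time 37, value 152
Best: 158 marks.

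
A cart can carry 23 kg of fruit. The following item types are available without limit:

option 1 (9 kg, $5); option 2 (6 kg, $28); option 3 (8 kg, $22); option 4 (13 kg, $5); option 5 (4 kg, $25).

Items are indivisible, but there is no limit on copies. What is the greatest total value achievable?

Best value-per-unit is option 5 at 25/4; filling with it alone gives 5×25 = 125.
Optimal mix: 1×option 2 + 4×option 5 → weight 22, value 128.

$128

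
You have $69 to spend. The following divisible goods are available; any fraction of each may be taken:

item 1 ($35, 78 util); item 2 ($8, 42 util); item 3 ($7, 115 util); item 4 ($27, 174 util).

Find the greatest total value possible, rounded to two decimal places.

391.17

Take in order of value per unit:
- item 3 (115/7 per unit): all 7 → value 115, running total 115.00
- item 4 (174/27 per unit): all 27 → value 174, running total 289.00
- item 2 (42/8 per unit): all 8 → value 42, running total 331.00
- item 1 (78/35 per unit): 27 of 35 → value 27×78/35 = 60.1714, running total 391.17
Total 391.17.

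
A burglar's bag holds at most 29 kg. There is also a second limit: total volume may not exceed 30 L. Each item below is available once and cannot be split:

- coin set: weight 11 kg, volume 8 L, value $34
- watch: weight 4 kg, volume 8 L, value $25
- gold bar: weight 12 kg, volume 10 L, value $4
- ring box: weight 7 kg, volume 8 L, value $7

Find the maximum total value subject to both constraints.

Feasible sets respecting both limits:
- coin set+watch+ring box: weight 22, volume 24, value 66
- coin set+watch+gold bar: weight 27, volume 26, value 63
- coin set+watch: weight 15, volume 16, value 59
- coin set+ring box: weight 18, volume 16, value 41
Best: $66.

$66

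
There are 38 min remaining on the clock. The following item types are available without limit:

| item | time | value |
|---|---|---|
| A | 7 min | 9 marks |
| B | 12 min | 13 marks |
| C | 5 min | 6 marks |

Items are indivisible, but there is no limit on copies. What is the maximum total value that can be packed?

Best value-per-unit is A at 9/7; filling with it alone gives 5×9 = 45.
Optimal mix: 4×A + 2×C → time 38, value 48.

48 marks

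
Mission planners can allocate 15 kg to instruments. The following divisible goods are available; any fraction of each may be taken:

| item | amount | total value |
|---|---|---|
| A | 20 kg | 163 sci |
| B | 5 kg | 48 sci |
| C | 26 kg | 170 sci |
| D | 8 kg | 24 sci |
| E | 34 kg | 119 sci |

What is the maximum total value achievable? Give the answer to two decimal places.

Take in order of value per unit:
- B (48/5 per unit): all 5 → value 48, running total 48.00
- A (163/20 per unit): 10 of 20 → value 10×163/20 = 81.5000, running total 129.50
Total 129.50.

129.50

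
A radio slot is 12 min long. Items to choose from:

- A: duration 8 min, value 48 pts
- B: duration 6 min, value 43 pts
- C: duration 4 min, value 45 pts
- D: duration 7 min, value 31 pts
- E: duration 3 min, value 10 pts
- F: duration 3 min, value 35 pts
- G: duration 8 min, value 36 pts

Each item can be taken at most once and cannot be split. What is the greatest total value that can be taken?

93 pts

Check high-value combinations within 12 min:
- A+C: duration 8+4=12, value 48+45=93
- C+E+F: duration 4+3+3=10, value 45+10+35=90
- B+C: duration 6+4=10, value 43+45=88
- B+E+F: duration 6+3+3=12, value 43+10+35=88
Best: 93 pts.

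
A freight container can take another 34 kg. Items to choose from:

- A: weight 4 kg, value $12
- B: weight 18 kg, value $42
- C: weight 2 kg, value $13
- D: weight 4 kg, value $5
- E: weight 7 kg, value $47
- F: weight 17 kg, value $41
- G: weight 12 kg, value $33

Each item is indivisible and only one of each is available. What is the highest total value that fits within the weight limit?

This is a 0/1 knapsack; check combinations near the capacity.
- A+C+D+E+F: weight 4+2+4+7+17=34, value 12+13+5+47+41=118
- A+B+C+E: weight 4+18+2+7=31, value 12+42+13+47=114
- A+C+E+F: weight 4+2+7+17=30, value 12+13+47+41=113
- A+C+D+E+G: weight 4+2+4+7+12=29, value 12+13+5+47+33=110
- B+C+D+E: weight 18+2+4+7=31, value 42+13+5+47=107
Best: $118.

$118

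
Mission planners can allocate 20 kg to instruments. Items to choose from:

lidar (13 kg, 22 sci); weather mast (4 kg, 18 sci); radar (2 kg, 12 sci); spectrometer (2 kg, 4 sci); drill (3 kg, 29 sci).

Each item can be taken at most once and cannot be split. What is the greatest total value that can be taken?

69 sci

Check high-value combinations within 20 kg:
- lidar+weather mast+drill: mass 13+4+3=20, value 22+18+29=69
- lidar+radar+spectrometer+drill: mass 13+2+2+3=20, value 22+12+4+29=67
- weather mast+radar+spectrometer+drill: mass 4+2+2+3=11, value 18+12+4+29=63
- lidar+radar+drill: mass 13+2+3=18, value 22+12+29=63
- weather mast+radar+drill: mass 4+2+3=9, value 18+12+29=59
Best: 69 sci.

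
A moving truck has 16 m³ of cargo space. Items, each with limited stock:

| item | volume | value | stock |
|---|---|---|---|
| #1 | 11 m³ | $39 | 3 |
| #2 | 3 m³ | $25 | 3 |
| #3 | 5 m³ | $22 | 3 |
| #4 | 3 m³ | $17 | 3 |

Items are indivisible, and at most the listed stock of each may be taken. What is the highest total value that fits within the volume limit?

$109

Best selections within volume 16 and stock limits:
- 3×#2 + 2×#4: volume 15, value 109
- 2×#2 + 3×#4: volume 15, value 101
Best: $109.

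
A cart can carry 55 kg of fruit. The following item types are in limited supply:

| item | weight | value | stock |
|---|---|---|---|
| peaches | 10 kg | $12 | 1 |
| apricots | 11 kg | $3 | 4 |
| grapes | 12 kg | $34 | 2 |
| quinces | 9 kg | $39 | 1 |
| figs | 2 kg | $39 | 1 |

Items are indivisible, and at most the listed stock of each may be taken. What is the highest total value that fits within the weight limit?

Best selections within weight 55 and stock limits:
- 1×peaches + 2×grapes + 1×quinces + 1×figs: weight 45, value 158
- 1×apricots + 2×grapes + 1×quinces + 1×figs: weight 46, value 149
- 2×grapes + 1×quinces + 1×figs: weight 35, value 146
Best: $158.

$158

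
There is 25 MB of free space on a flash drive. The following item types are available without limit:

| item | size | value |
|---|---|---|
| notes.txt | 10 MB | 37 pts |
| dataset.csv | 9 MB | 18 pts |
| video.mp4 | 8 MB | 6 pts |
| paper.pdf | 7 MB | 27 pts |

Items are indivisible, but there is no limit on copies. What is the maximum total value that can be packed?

Best value-per-unit is paper.pdf at 27/7; filling with it alone gives 3×27 = 81.
Optimal mix: 1×notes.txt + 2×paper.pdf → size 24, value 91.

91 pts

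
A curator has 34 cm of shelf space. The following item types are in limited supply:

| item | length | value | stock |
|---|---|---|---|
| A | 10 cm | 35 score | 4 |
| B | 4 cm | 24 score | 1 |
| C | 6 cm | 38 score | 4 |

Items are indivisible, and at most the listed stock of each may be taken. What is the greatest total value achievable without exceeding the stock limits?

187 score

Top feasible selections:
- 1×A + 4×C: length 34, value 187
- 1×B + 4×C: length 28, value 176
- 1×A + 1×B + 3×C: length 32, value 173
Best: 187 score.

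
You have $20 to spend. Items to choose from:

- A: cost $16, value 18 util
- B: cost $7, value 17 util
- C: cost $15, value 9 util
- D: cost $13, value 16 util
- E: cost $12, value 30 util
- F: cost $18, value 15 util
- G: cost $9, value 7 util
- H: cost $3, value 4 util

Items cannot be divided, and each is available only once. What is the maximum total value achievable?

This is a 0/1 knapsack; check combinations near the capacity.
- B+E: cost 7+12=19, value 17+30=47
- E+H: cost 12+3=15, value 30+4=34
- B+D: cost 7+13=20, value 17+16=33
Best: 47 util.

47 util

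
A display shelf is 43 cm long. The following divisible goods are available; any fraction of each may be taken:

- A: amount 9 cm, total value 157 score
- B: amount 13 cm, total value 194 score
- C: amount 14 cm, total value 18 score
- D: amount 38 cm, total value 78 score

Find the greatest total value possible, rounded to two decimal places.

394.11

Take in order of value per unit:
- A (157/9 per unit): all 9 → value 157, running total 157.00
- B (194/13 per unit): all 13 → value 194, running total 351.00
- D (78/38 per unit): 21 of 38 → value 21×78/38 = 43.1053, running total 394.11
Total 394.11.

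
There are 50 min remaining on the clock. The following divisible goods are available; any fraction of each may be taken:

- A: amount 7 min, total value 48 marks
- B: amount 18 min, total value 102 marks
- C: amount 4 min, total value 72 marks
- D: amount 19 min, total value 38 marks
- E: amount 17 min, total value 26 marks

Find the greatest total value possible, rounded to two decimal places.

263.06

Take in order of value per unit:
- C (72/4 per unit): all 4 → value 72, running total 72.00
- A (48/7 per unit): all 7 → value 48, running total 120.00
- B (102/18 per unit): all 18 → value 102, running total 222.00
- D (38/19 per unit): all 19 → value 38, running total 260.00
- E (26/17 per unit): 2 of 17 → value 2×26/17 = 3.0588, running total 263.06
Total 263.06.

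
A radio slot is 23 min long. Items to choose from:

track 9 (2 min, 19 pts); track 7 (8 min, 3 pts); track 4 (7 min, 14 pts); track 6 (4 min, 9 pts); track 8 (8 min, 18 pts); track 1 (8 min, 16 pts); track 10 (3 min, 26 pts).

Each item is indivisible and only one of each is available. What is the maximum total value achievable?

79 pts

Check high-value combinations within 23 min:
- track 9+track 8+track 1+track 10: duration 2+8+8+3=21, value 19+18+16+26=79
- track 9+track 4+track 8+track 10: duration 2+7+8+3=20, value 19+14+18+26=77
- track 9+track 4+track 1+track 10: duration 2+7+8+3=20, value 19+14+16+26=75
Best: 79 pts.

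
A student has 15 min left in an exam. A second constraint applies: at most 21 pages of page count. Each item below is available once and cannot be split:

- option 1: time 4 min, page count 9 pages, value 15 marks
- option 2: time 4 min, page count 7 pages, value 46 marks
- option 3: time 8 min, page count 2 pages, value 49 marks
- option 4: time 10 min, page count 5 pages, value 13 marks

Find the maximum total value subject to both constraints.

95 marks

Feasible sets respecting both limits:
- option 2+option 3: time 12, page count 9, value 95
- option 1+option 3: time 12, page count 11, value 64
- option 1+option 2: time 8, page count 16, value 61
- option 2+option 4: time 14, page count 12, value 59
Best: 95 marks.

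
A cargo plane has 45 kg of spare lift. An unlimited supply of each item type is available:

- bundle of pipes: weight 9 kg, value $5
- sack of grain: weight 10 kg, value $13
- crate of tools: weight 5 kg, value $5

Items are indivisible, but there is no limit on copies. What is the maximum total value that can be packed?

Best value-per-unit is sack of grain at 13/10; filling with it alone gives 4×13 = 52.
Optimal mix: 4×sack of grain + 1×crate of tools → weight 45, value 57.

$57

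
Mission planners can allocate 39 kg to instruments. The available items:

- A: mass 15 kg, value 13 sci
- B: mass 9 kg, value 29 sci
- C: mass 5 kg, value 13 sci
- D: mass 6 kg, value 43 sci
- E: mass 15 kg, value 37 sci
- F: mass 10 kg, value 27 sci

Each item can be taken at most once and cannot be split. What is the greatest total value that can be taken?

122 sci

Check high-value combinations within 39 kg:
- B+C+D+E: mass 9+5+6+15=35, value 29+13+43+37=122
- C+D+E+F: mass 5+6+15+10=36, value 13+43+37+27=120
- B+C+D+F: mass 9+5+6+10=30, value 29+13+43+27=112
- B+D+E: mass 9+6+15=30, value 29+43+37=109
Best: 122 sci.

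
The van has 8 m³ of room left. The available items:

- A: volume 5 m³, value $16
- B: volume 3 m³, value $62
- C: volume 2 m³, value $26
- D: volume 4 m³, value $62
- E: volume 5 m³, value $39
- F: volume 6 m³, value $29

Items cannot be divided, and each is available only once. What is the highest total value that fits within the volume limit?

$124

Check high-value combinations within 8 m³:
- B+D: volume 3+4=7, value 62+62=124
- B+E: volume 3+5=8, value 62+39=101
- B+C: volume 3+2=5, value 62+26=88
- C+D: volume 2+4=6, value 26+62=88
Best: $124.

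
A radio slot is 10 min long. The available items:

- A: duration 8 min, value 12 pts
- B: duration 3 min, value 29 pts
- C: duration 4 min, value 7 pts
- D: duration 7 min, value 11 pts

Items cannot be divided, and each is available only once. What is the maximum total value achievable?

40 pts

This is a 0/1 knapsack; check combinations near the capacity.
- B+D: duration 3+7=10, value 29+11=40
- B+C: duration 3+4=7, value 29+7=36
- B: duration 3, value 29
- A: duration 8, value 12
- D: duration 7, value 11
Best: 40 pts.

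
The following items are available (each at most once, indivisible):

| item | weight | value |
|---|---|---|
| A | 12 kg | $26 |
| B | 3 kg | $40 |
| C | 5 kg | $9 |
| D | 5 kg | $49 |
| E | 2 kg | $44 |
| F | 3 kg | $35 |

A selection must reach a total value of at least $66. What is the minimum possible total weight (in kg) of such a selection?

5

Subsets with value ≥ 66, sorted by total weight:
- B+E: weight 5, value 84
- E+F: weight 5, value 79
- B+F: weight 6, value 75
- D+E: weight 7, value 93
Minimum weight: 5 kg.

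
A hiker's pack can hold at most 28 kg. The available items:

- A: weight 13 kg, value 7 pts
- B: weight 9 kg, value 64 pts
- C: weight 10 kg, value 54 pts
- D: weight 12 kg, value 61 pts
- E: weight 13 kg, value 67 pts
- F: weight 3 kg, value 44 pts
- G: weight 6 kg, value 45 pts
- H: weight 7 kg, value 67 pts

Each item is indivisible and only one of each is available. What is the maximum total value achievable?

Check high-value combinations within 28 kg:
- B+F+G+H: weight 9+3+6+7=25, value 64+44+45+67=220
- D+F+G+H: weight 12+3+6+7=28, value 61+44+45+67=217
- C+F+G+H: weight 10+3+6+7=26, value 54+44+45+67=210
- B+C+F+G: weight 9+10+3+6=28, value 64+54+44+45=207
- B+D+H: weight 9+12+7=28, value 64+61+67=192
Best: 220 pts.

220 pts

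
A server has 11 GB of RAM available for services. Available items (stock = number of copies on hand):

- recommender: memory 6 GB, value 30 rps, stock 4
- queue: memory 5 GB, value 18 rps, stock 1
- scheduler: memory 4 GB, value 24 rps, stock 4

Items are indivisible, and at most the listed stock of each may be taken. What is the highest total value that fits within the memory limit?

54 rps

Best selections within memory 11 and stock limits:
- 1×recommender + 1×scheduler: memory 10, value 54
- 2×scheduler: memory 8, value 48
- 1×recommender + 1×queue: memory 11, value 48
Best: 54 rps.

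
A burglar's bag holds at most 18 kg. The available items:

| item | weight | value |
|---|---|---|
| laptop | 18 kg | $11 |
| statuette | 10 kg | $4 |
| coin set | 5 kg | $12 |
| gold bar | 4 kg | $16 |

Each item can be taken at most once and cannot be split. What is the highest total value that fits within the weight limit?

Check high-value combinations within 18 kg:
- coin set+gold bar: weight 5+4=9, value 12+16=28
- statuette+gold bar: weight 10+4=14, value 4+16=20
- gold bar: weight 4, value 16
- statuette+coin set: weight 10+5=15, value 4+12=16
- coin set: weight 5, value 12
Best: $28.

$28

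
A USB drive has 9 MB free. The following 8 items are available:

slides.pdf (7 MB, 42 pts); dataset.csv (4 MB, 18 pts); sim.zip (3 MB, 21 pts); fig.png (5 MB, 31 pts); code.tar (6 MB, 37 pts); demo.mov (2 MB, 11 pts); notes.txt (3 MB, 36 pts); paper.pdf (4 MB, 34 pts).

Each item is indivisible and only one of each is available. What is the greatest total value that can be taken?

81 pts

Check high-value combinations within 9 MB:
- demo.mov+notes.txt+paper.pdf: size 2+3+4=9, value 11+36+34=81
- code.tar+notes.txt: size 6+3=9, value 37+36=73
- notes.txt+paper.pdf: size 3+4=7, value 36+34=70
- sim.zip+demo.mov+notes.txt: size 3+2+3=8, value 21+11+36=68
Best: 81 pts.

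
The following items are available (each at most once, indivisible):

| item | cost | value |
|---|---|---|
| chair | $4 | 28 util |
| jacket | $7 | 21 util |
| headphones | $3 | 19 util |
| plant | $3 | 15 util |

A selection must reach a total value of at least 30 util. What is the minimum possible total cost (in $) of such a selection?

Subsets with value ≥ 30, sorted by total cost:
- headphones+plant: cost 6, value 34
- chair+headphones: cost 7, value 47
Minimum cost: 6 $.

6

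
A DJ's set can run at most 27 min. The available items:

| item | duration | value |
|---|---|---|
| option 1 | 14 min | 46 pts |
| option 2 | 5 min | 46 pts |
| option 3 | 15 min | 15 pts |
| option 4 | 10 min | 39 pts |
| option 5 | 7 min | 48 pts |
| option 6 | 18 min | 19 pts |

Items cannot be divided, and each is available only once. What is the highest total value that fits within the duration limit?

Check high-value combinations within 27 min:
- option 1+option 2+option 5: duration 14+5+7=26, value 46+46+48=140
- option 2+option 4+option 5: duration 5+10+7=22, value 46+39+48=133
- option 2+option 3+option 5: duration 5+15+7=27, value 46+15+48=109
- option 2+option 5: duration 5+7=12, value 46+48=94
- option 1+option 5: duration 14+7=21, value 46+48=94
Best: 140 pts.

140 pts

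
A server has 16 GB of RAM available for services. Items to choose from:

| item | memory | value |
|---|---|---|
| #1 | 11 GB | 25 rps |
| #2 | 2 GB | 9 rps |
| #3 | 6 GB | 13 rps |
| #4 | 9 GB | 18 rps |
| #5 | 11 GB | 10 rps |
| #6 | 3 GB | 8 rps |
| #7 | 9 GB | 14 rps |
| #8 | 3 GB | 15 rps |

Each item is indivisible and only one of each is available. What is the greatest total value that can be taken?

49 rps

Check high-value combinations within 16 GB:
- #1+#2+#8: memory 11+2+3=16, value 25+9+15=49
- #2+#3+#6+#8: memory 2+6+3+3=14, value 9+13+8+15=45
- #2+#4+#8: memory 2+9+3=14, value 9+18+15=42
Best: 49 rps.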